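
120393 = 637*189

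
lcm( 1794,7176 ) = 7176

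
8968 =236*38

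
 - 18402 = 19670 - 38072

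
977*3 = 2931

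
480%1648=480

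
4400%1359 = 323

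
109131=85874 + 23257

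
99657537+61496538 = 161154075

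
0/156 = 0 = 0.00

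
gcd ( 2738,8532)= 2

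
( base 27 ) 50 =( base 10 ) 135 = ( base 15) 90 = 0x87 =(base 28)4N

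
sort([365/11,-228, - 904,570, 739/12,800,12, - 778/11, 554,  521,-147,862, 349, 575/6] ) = [ - 904, - 228, - 147, - 778/11, 12,  365/11,739/12, 575/6, 349, 521,  554, 570, 800 , 862 ] 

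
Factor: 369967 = 13^1* 149^1*191^1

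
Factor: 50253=3^1*7^1*2393^1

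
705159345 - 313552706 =391606639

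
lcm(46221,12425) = 1155525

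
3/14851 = 3/14851 = 0.00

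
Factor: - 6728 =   -  2^3 * 29^2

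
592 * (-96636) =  - 57208512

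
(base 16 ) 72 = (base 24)4i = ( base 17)6c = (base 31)3L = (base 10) 114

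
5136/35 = 146 + 26/35 = 146.74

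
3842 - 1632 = 2210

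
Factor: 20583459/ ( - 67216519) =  - 3^2*13^1*23^1*29^( - 1)*7649^1*2317811^(-1)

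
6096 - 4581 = 1515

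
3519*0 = 0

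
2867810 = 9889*290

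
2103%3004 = 2103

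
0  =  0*8974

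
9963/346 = 28 + 275/346 = 28.79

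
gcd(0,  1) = 1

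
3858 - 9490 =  - 5632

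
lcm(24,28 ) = 168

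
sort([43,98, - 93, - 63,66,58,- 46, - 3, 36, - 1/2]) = [- 93,  -  63, - 46, - 3, - 1/2,36,43,  58,66, 98]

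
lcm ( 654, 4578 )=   4578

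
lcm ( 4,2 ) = 4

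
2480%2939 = 2480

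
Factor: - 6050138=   -  2^1*3025069^1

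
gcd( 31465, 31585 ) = 5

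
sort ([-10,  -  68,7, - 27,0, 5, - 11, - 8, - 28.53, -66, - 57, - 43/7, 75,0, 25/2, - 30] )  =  [ - 68, - 66,-57,- 30, - 28.53 , - 27, - 11, - 10, - 8 , - 43/7,0, 0,5 , 7,25/2 , 75 ]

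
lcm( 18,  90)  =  90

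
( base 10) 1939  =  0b11110010011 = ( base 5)30224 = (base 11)1503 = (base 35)1ke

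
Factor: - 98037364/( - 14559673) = 2^2*743^1*863^( - 1)*16871^( - 1) *32987^1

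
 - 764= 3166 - 3930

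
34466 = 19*1814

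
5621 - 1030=4591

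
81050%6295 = 5510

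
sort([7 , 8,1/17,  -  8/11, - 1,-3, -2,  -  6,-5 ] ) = [ - 6, - 5,-3, - 2, - 1, - 8/11,1/17, 7,8 ] 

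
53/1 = 53= 53.00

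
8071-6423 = 1648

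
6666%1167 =831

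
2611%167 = 106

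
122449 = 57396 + 65053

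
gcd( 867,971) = 1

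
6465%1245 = 240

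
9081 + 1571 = 10652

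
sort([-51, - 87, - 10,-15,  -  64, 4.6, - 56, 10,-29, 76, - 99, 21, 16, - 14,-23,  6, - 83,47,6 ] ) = [ - 99,  -  87, - 83,-64,-56 , - 51,  -  29,  -  23, - 15,- 14 , - 10,  4.6 , 6, 6, 10, 16, 21, 47, 76]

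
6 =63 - 57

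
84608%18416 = 10944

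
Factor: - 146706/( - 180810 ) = 3^ ( - 1)*5^( - 1 )*41^( - 1) * 499^1= 499/615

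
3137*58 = 181946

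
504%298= 206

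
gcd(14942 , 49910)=62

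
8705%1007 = 649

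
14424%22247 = 14424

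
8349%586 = 145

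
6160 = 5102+1058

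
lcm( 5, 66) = 330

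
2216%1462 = 754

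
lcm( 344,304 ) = 13072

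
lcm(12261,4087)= 12261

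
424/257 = 1 + 167/257 = 1.65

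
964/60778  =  482/30389 = 0.02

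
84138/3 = 28046= 28046.00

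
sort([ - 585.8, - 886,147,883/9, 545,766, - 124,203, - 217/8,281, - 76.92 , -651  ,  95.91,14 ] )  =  [ - 886,  -  651, - 585.8, - 124, - 76.92, - 217/8,14,95.91,883/9,147,203,281, 545, 766 ]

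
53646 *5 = 268230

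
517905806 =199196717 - -318709089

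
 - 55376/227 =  - 244  +  12/227 = -243.95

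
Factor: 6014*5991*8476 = 2^3*3^1 * 13^1 *31^1 * 97^1*163^1*1997^1 = 305389212024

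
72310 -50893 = 21417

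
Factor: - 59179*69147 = -4092050313  =  -3^3*13^1*23^1*31^1*83^1*197^1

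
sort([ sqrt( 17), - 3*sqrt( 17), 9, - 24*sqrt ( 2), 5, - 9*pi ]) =[-24 * sqrt( 2), - 9 * pi, - 3*sqrt( 17),sqrt(17 ),5,9] 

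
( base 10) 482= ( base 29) GI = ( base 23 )KM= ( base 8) 742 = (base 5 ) 3412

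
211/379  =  211/379 = 0.56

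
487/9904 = 487/9904= 0.05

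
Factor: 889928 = 2^3*13^1*43^1*199^1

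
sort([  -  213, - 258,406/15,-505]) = [ - 505, - 258, - 213,406/15]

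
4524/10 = 452 + 2/5= 452.40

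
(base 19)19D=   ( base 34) G1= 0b1000100001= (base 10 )545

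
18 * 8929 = 160722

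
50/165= 10/33=   0.30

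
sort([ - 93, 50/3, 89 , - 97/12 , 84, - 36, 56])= [  -  93, - 36,  -  97/12 , 50/3,56, 84,89]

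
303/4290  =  101/1430 = 0.07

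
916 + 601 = 1517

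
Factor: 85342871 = 4483^1*19037^1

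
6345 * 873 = 5539185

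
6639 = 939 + 5700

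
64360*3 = 193080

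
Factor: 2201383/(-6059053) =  - 7^( - 1 ) * 11^( - 1) * 13^( - 1)*673^1*3271^1 * 6053^( - 1) 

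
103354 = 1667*62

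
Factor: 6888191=59^1 * 313^1 *373^1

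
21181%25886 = 21181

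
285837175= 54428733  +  231408442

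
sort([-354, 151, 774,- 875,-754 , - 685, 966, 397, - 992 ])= [ - 992, - 875, - 754 , - 685,- 354, 151,397, 774, 966 ]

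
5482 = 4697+785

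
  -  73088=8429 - 81517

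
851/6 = 141 +5/6=141.83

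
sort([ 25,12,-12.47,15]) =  [ - 12.47,12, 15,25 ]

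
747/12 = 62 + 1/4 = 62.25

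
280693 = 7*40099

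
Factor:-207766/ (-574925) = 262/725= 2^1 * 5^( - 2) * 29^ ( - 1)*131^1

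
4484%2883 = 1601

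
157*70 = 10990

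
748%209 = 121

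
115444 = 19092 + 96352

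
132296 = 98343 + 33953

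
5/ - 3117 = - 5/3117 = -0.00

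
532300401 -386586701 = 145713700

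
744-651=93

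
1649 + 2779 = 4428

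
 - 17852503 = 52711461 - 70563964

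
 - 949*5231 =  - 4964219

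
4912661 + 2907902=7820563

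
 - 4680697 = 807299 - 5487996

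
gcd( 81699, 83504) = 1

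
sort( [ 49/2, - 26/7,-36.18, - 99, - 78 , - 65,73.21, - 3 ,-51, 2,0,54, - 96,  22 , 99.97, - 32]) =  [-99, - 96, - 78, - 65, - 51, -36.18, - 32 , - 26/7 ,-3, 0, 2, 22, 49/2,54, 73.21, 99.97]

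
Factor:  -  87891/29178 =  - 2^(  -  1)*3^ ( - 1)*1621^( - 1)*29297^1 = -29297/9726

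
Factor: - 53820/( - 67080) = 2^( - 1 )*3^1*23^1*43^( - 1 ) = 69/86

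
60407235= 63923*945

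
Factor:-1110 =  - 2^1*3^1 * 5^1*37^1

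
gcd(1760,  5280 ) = 1760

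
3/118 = 3/118 = 0.03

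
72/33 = 2 + 2/11 = 2.18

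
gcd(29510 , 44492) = 454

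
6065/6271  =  6065/6271= 0.97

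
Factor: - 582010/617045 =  - 814/863 = - 2^1*11^1*37^1 * 863^(  -  1)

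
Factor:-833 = - 7^2*17^1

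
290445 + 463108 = 753553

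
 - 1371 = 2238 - 3609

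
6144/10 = 3072/5 =614.40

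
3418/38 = 1709/19 = 89.95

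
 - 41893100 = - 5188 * 8075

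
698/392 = 1+ 153/196 = 1.78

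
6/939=2/313=0.01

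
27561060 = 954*28890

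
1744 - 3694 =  -1950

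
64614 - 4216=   60398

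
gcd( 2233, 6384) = 7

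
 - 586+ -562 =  - 1148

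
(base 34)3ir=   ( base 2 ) 1000000001011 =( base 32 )40b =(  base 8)10013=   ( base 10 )4107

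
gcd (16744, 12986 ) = 2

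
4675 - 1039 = 3636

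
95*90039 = 8553705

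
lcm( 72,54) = 216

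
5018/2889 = 5018/2889 = 1.74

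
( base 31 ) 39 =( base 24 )46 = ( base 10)102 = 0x66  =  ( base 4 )1212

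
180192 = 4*45048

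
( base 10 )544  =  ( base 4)20200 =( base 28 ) jc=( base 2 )1000100000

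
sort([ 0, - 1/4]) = [ - 1/4,0]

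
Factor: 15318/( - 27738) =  - 37/67 = - 37^1*67^( - 1)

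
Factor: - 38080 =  - 2^6*5^1*7^1*17^1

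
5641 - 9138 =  - 3497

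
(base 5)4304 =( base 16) 243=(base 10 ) 579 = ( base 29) js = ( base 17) 201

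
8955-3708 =5247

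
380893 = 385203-4310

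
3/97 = 3/97 = 0.03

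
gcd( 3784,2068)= 44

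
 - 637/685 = - 1+48/685  =  - 0.93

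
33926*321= 10890246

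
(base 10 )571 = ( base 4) 20323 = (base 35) GB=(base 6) 2351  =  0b1000111011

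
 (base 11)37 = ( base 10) 40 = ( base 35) 15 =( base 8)50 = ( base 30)1a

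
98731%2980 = 391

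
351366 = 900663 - 549297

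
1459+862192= 863651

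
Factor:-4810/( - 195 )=2^1 * 3^( - 1)*37^1 = 74/3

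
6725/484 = 6725/484 = 13.89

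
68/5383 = 68/5383 = 0.01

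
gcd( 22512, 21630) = 42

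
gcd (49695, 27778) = 1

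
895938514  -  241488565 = 654449949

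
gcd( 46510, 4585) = 5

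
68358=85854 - 17496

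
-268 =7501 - 7769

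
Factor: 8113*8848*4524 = 2^6*3^1 *7^2 * 13^1*19^1*29^1*61^1* 79^1 = 324750019776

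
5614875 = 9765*575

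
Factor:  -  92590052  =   - 2^2*23147513^1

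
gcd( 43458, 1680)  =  6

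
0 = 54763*0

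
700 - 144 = 556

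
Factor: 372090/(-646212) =-2^ ( - 1 )*5^1*7^( - 3)*79^1 = - 395/686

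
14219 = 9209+5010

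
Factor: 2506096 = 2^4*156631^1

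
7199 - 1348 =5851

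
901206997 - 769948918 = 131258079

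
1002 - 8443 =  - 7441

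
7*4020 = 28140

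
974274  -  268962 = 705312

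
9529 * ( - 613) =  - 5841277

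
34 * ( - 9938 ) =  - 337892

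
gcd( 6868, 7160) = 4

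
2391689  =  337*7097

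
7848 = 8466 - 618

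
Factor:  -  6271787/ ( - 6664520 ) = 2^ ( -3 )*5^( - 1 )*166613^(- 1)*6271787^1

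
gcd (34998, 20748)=114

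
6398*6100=39027800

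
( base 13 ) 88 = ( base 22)52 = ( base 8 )160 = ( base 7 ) 220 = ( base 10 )112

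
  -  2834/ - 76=1417/38 = 37.29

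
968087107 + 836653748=1804740855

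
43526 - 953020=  - 909494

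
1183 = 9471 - 8288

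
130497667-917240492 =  - 786742825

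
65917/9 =7324  +  1/9 = 7324.11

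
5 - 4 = 1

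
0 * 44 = 0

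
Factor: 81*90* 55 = 2^1 * 3^6*5^2* 11^1 = 400950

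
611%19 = 3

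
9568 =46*208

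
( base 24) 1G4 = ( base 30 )124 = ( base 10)964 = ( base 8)1704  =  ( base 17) 35c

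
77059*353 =27201827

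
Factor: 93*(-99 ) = -3^3*11^1*31^1 = -9207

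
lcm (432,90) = 2160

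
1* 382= 382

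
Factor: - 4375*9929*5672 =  - 2^3 * 5^4 * 7^1*709^1*9929^1 = - 246388135000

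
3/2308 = 3/2308=0.00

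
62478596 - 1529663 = 60948933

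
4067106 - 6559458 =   -  2492352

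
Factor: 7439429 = 241^1*30869^1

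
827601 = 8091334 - 7263733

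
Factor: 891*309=275319 = 3^5* 11^1*103^1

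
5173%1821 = 1531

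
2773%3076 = 2773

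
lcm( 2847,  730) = 28470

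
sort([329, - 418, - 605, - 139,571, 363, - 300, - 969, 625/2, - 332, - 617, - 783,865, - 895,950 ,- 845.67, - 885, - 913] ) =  [-969, - 913, - 895, - 885, - 845.67 , - 783, - 617, - 605 , - 418, - 332 ,-300, - 139, 625/2, 329,363, 571,865,  950 ]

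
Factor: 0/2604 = 0 = 0^1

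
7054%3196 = 662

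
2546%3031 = 2546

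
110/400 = 11/40 = 0.28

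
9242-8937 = 305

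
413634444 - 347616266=66018178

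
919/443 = 919/443 = 2.07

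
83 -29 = 54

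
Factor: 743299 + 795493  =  1538792  =  2^3*23^1 *8363^1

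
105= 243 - 138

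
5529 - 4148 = 1381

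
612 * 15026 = 9195912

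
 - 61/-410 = 61/410 = 0.15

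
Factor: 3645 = 3^6*5^1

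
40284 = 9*4476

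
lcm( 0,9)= 0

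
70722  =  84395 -13673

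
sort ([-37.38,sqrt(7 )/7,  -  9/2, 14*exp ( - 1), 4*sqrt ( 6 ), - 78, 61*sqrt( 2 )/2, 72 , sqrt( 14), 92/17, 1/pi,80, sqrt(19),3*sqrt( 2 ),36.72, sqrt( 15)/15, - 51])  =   [ - 78, - 51,  -  37.38, - 9/2,  sqrt( 15 )/15,1/pi,sqrt ( 7 ) /7, sqrt( 14 ),3*sqrt( 2), sqrt( 19),14*exp ( - 1), 92/17,4*sqrt (6),36.72, 61*sqrt( 2 ) /2, 72, 80]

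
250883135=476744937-225861802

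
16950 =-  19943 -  - 36893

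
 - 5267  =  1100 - 6367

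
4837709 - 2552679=2285030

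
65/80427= 65/80427= 0.00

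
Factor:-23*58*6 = -2^2*3^1*23^1 * 29^1 = - 8004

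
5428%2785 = 2643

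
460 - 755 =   -  295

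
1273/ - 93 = -14 + 29/93  =  -  13.69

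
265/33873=265/33873  =  0.01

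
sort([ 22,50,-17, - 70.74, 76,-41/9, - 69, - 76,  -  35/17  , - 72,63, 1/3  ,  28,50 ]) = [ - 76, - 72, - 70.74, - 69, - 17, - 41/9,  -  35/17, 1/3, 22, 28, 50,50, 63,76] 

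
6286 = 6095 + 191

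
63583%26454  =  10675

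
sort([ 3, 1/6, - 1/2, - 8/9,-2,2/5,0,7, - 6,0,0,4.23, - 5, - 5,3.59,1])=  [ - 6, - 5, - 5, - 2 , - 8/9, - 1/2, 0,0,0,1/6,  2/5,1,3, 3.59 , 4.23 , 7 ] 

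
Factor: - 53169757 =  - 89^1*283^1*2111^1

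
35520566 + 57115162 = 92635728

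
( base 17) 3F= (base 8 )102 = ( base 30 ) 26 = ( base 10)66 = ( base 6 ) 150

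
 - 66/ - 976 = 33/488 = 0.07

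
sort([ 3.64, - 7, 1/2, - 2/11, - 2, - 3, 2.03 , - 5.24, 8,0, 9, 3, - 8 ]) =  [ - 8, - 7, - 5.24,-3, - 2, - 2/11,  0,  1/2, 2.03,3,3.64,8, 9 ]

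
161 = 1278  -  1117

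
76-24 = 52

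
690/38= 18+ 3/19 = 18.16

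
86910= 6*14485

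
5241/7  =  748+5/7 =748.71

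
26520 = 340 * 78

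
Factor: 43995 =3^1*5^1*7^1*419^1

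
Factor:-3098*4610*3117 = - 44516308260 = -2^2*3^1*5^1*461^1*1039^1 * 1549^1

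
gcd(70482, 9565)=1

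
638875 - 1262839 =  - 623964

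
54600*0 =0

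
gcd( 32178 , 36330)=1038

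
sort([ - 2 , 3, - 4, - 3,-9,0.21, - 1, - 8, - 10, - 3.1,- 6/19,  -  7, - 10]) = [ - 10, - 10, - 9,-8,- 7 , - 4, - 3.1,- 3,  -  2, - 1, - 6/19 , 0.21,3] 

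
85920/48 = 1790 = 1790.00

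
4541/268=16 + 253/268  =  16.94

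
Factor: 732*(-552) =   -  2^5*3^2*23^1*61^1 = - 404064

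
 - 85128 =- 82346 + -2782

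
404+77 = 481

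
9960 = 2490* 4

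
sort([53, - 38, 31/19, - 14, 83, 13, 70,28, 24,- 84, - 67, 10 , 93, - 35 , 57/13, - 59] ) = [ - 84, - 67, - 59,-38, - 35, - 14 , 31/19, 57/13, 10, 13, 24,28 , 53 , 70 , 83 , 93 ] 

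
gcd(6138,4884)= 66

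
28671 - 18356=10315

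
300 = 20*15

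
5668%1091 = 213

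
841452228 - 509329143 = 332123085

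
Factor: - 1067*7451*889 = -7067742913 = - 7^1*11^1*97^1*127^1*7451^1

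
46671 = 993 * 47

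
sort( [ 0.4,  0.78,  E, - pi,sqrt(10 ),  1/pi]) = [  -  pi, 1/pi , 0.4, 0.78, E,sqrt ( 10)]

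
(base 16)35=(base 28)1p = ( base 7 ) 104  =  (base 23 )27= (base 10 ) 53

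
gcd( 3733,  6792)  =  1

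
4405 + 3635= 8040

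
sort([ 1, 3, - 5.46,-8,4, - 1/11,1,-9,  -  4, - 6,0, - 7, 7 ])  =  [ - 9, - 8,-7 ,-6 , - 5.46 ,-4, -1/11,0,1, 1,3,4  ,  7 ]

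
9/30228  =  3/10076=0.00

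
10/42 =5/21= 0.24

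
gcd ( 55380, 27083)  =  1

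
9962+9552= 19514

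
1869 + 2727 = 4596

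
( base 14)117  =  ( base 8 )331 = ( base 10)217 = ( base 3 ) 22001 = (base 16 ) d9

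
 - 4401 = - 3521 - 880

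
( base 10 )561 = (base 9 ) 683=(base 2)1000110001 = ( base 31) i3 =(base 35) G1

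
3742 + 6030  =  9772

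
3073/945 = 3 + 34/135=3.25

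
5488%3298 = 2190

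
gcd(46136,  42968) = 8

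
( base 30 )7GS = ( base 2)1101010011000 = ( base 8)15230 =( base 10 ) 6808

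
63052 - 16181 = 46871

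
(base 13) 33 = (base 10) 42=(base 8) 52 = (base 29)1d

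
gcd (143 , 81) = 1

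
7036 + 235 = 7271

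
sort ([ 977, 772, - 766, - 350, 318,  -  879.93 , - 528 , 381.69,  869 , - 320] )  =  [ - 879.93, - 766,  -  528 , - 350, - 320, 318, 381.69, 772, 869,  977]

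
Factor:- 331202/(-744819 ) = 2^1*3^ ( - 1)*19^( - 1)*73^ ( - 1 )*179^( - 1 )*165601^1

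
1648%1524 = 124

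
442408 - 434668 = 7740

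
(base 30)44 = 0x7C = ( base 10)124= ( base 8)174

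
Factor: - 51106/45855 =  - 2^1*3^(-2 )*5^(-1 )*11^1*23^1 *101^1*1019^( -1 )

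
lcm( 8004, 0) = 0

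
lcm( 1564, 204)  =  4692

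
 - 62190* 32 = - 1990080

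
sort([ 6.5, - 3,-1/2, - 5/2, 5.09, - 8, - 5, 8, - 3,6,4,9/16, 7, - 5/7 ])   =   [ - 8, - 5,-3,-3,-5/2,-5/7,  -  1/2,9/16, 4,5.09,6,6.5,7,8 ] 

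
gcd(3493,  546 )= 7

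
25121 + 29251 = 54372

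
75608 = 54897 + 20711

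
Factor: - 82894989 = - 3^1 * 41^1*673943^1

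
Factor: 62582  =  2^1*13^1*29^1*83^1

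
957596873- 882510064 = 75086809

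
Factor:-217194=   -  2^1*3^1 * 53^1 * 683^1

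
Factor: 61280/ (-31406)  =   - 2^4 * 5^1*41^( - 1 )  =  - 80/41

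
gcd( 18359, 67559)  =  1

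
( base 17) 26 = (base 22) 1i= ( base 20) 20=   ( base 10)40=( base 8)50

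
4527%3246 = 1281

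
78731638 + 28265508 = 106997146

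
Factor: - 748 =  - 2^2 *11^1*17^1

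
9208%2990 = 238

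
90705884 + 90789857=181495741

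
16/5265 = 16/5265 = 0.00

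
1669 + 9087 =10756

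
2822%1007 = 808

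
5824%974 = 954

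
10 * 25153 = 251530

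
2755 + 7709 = 10464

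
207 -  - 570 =777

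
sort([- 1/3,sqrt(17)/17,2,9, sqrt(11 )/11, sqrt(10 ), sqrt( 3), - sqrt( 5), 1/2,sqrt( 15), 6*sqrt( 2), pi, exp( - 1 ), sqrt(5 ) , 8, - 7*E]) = [  -  7*E,- sqrt(5 ), - 1/3 , sqrt( 17 ) /17, sqrt( 11)/11, exp(-1), 1/2, sqrt(3), 2, sqrt( 5), pi, sqrt(10),  sqrt(15),  8 , 6*sqrt(2 )  ,  9]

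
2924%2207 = 717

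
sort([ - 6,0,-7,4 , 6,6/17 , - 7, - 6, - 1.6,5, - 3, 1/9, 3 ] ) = [ - 7, - 7 , - 6, - 6, - 3, - 1.6, 0,1/9,6/17,3,4,5, 6 ] 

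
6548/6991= 6548/6991  =  0.94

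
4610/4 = 2305/2= 1152.50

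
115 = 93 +22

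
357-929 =  -  572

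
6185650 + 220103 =6405753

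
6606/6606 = 1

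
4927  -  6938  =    -  2011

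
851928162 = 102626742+749301420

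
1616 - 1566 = 50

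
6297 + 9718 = 16015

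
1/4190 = 1/4190 = 0.00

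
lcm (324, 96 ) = 2592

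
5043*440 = 2218920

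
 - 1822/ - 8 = 911/4 = 227.75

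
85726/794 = 42863/397=107.97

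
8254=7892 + 362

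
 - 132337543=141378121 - 273715664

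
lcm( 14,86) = 602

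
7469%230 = 109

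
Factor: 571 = 571^1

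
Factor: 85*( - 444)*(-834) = 31475160 = 2^3*3^2*5^1*17^1*37^1*139^1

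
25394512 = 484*52468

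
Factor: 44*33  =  1452= 2^2*3^1*11^2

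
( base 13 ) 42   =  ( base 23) 28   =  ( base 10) 54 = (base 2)110110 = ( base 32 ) 1m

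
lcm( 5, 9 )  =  45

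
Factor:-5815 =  - 5^1*1163^1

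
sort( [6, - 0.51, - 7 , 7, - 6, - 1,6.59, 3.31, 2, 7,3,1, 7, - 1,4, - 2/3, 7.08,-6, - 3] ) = [ - 7, - 6, - 6, - 3,-1, - 1,- 2/3,-0.51,1, 2,3, 3.31, 4, 6, 6.59,  7, 7,7,  7.08]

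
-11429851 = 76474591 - 87904442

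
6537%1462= 689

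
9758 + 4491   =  14249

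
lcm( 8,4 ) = 8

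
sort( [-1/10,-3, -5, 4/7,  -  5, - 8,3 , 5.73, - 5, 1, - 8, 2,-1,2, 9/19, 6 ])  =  [ - 8, -8,  -  5, - 5,-5, - 3,  -  1, -1/10, 9/19, 4/7,1, 2, 2, 3, 5.73,6 ]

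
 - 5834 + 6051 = 217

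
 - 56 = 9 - 65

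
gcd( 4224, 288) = 96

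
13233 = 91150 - 77917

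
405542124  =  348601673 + 56940451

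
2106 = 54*39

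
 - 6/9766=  - 3/4883 = - 0.00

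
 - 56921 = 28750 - 85671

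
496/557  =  496/557  =  0.89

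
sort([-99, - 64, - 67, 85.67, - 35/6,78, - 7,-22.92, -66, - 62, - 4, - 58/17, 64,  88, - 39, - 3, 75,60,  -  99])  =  [-99,-99,  -  67,-66, - 64,-62, - 39, - 22.92, - 7, - 35/6, - 4,  -  58/17, - 3, 60,64 , 75, 78, 85.67, 88]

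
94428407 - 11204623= 83223784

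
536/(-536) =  -1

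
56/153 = 56/153 = 0.37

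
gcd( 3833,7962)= 1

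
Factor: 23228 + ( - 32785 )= -9557 = - 19^1*503^1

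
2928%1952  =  976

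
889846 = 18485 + 871361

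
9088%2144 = 512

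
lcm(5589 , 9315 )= 27945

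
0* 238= 0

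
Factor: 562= 2^1*281^1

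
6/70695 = 2/23565 = 0.00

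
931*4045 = 3765895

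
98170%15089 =7636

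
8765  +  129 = 8894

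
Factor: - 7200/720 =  - 2^1*5^1  =  - 10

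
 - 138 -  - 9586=9448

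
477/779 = 477/779 = 0.61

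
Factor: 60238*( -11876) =  -  2^3*2969^1*30119^1 =- 715386488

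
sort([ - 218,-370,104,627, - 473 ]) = [ - 473, - 370, - 218, 104,627 ] 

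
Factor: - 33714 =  - 2^1*3^2*1873^1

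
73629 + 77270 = 150899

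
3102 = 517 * 6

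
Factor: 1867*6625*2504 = 2^3*5^3*53^1*313^1*1867^1 = 30971663000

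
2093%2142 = 2093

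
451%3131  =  451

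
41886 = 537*78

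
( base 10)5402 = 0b1010100011010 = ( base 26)7pk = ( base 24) 992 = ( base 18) gc2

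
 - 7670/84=-3835/42=-91.31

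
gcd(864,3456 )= 864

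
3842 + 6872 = 10714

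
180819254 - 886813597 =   -  705994343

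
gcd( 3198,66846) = 78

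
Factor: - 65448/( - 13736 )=3^4*17^ ( - 1 ) = 81/17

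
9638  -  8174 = 1464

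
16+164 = 180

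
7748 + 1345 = 9093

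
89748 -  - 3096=92844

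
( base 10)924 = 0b1110011100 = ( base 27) 176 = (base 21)220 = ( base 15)419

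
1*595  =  595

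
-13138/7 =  - 13138/7 = - 1876.86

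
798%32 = 30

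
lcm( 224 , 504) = 2016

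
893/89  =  10 + 3/89 = 10.03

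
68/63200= 17/15800 = 0.00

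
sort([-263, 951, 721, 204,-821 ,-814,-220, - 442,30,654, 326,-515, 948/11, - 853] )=[ - 853,-821, - 814, - 515, - 442, - 263, - 220, 30,948/11, 204, 326, 654, 721, 951] 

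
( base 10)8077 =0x1f8d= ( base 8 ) 17615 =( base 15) 25d7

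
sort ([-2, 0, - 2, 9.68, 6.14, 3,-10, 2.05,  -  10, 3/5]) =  [ -10, - 10,-2, -2, 0,3/5, 2.05, 3, 6.14, 9.68]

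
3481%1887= 1594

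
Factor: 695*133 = 5^1*7^1*19^1*139^1 = 92435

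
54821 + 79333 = 134154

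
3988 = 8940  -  4952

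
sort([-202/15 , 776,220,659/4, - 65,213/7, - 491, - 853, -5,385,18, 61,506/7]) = [ -853, - 491, - 65,- 202/15, - 5,18,213/7,61 , 506/7,  659/4, 220,  385,776]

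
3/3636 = 1/1212 = 0.00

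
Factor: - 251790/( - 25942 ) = 165/17 = 3^1*  5^1 * 11^1*17^( - 1)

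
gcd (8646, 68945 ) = 1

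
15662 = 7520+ 8142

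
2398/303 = 2398/303=7.91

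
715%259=197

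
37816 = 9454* 4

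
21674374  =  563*38498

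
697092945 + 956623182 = 1653716127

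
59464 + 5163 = 64627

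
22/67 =22/67  =  0.33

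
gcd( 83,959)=1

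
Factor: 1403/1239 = 3^( - 1 )*7^( - 1)*23^1*59^( - 1 )*61^1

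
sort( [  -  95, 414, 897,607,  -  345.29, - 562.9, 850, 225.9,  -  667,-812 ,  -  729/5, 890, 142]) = [ - 812, - 667,  -  562.9,-345.29, - 729/5,  -  95, 142,225.9, 414,607, 850,890,897]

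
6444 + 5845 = 12289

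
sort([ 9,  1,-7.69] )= [-7.69, 1, 9 ]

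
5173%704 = 245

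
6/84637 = 6/84637= 0.00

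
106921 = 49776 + 57145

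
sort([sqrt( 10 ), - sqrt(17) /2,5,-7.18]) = [  -  7.18, -sqrt( 17) /2, sqrt( 10),5 ]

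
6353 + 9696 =16049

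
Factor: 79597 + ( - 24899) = 2^1*7^1*3907^1 = 54698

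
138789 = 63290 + 75499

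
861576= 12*71798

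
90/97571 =90/97571 = 0.00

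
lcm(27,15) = 135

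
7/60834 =7/60834 = 0.00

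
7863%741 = 453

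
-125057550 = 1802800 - 126860350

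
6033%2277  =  1479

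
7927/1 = 7927 = 7927.00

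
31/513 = 31/513 = 0.06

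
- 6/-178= 3/89 = 0.03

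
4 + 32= 36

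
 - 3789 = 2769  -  6558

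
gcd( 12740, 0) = 12740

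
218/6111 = 218/6111 =0.04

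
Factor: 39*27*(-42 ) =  - 44226 = -2^1*3^5*7^1*13^1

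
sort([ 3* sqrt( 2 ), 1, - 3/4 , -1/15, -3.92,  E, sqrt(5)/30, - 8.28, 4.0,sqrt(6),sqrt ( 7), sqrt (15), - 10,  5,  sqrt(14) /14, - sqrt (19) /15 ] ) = [  -  10,  -  8.28, - 3.92,-3/4, - sqrt(19)/15, - 1/15,sqrt( 5)/30, sqrt(14 )/14  ,  1,  sqrt(6), sqrt(7), E, sqrt(15 ) , 4.0,3*sqrt(2 ),5]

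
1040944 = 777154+263790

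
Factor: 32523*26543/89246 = 2^( - 1)*3^1*11^1*19^1*37^1*127^1*293^1*44623^( - 1) = 863257989/89246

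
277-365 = -88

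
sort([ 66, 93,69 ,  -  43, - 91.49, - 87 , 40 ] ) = [ - 91.49, - 87,- 43, 40, 66, 69, 93 ]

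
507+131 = 638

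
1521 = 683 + 838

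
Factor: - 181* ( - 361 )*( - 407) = - 11^1*19^2*37^1*181^1= - 26593787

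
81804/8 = 10225 + 1/2 = 10225.50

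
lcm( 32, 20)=160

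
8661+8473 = 17134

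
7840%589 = 183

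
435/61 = 435/61  =  7.13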